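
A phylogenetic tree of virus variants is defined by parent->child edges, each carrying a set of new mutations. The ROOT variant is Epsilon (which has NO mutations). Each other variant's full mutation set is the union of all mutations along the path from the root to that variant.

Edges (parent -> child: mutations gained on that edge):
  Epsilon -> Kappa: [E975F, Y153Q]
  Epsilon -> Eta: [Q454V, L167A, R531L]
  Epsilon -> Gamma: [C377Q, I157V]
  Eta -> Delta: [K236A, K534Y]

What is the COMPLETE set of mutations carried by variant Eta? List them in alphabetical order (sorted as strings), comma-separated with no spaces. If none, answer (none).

Answer: L167A,Q454V,R531L

Derivation:
At Epsilon: gained [] -> total []
At Eta: gained ['Q454V', 'L167A', 'R531L'] -> total ['L167A', 'Q454V', 'R531L']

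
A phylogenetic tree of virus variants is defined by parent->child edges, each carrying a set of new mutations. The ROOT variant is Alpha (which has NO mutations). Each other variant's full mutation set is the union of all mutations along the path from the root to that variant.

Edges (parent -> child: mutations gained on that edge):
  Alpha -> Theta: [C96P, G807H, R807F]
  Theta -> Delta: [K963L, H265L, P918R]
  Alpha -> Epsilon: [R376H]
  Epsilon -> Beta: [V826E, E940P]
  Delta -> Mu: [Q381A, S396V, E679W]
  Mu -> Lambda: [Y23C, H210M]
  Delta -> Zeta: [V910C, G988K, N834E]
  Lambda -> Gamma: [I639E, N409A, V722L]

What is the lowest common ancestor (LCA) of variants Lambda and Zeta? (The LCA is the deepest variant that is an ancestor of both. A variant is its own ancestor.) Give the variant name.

Answer: Delta

Derivation:
Path from root to Lambda: Alpha -> Theta -> Delta -> Mu -> Lambda
  ancestors of Lambda: {Alpha, Theta, Delta, Mu, Lambda}
Path from root to Zeta: Alpha -> Theta -> Delta -> Zeta
  ancestors of Zeta: {Alpha, Theta, Delta, Zeta}
Common ancestors: {Alpha, Theta, Delta}
Walk up from Zeta: Zeta (not in ancestors of Lambda), Delta (in ancestors of Lambda), Theta (in ancestors of Lambda), Alpha (in ancestors of Lambda)
Deepest common ancestor (LCA) = Delta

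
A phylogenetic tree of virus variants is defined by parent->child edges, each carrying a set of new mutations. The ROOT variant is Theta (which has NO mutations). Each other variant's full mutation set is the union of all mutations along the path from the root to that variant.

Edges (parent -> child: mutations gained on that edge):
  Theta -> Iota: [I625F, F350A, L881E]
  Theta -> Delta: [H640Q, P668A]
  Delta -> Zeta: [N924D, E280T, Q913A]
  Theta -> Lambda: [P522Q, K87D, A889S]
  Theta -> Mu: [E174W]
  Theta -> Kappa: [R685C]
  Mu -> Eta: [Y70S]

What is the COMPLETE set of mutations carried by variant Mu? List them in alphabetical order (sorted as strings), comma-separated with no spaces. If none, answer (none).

Answer: E174W

Derivation:
At Theta: gained [] -> total []
At Mu: gained ['E174W'] -> total ['E174W']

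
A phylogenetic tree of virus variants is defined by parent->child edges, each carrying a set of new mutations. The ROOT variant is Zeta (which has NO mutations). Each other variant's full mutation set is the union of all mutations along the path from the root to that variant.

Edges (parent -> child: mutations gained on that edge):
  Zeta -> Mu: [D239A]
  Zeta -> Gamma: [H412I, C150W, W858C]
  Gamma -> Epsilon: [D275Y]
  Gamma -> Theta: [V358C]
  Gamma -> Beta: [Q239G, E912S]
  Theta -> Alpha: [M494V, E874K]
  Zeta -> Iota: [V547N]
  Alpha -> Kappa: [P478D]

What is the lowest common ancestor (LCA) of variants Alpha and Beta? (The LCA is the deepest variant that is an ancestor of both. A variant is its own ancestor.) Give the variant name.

Path from root to Alpha: Zeta -> Gamma -> Theta -> Alpha
  ancestors of Alpha: {Zeta, Gamma, Theta, Alpha}
Path from root to Beta: Zeta -> Gamma -> Beta
  ancestors of Beta: {Zeta, Gamma, Beta}
Common ancestors: {Zeta, Gamma}
Walk up from Beta: Beta (not in ancestors of Alpha), Gamma (in ancestors of Alpha), Zeta (in ancestors of Alpha)
Deepest common ancestor (LCA) = Gamma

Answer: Gamma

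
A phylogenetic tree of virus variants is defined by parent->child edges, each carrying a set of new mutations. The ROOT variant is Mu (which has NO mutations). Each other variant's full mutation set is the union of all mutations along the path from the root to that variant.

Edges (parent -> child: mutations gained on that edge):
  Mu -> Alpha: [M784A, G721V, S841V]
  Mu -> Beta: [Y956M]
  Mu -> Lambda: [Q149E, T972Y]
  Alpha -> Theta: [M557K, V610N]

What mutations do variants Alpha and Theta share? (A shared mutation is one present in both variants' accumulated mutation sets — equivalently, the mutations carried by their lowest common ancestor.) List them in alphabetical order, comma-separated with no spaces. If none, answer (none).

Accumulating mutations along path to Alpha:
  At Mu: gained [] -> total []
  At Alpha: gained ['M784A', 'G721V', 'S841V'] -> total ['G721V', 'M784A', 'S841V']
Mutations(Alpha) = ['G721V', 'M784A', 'S841V']
Accumulating mutations along path to Theta:
  At Mu: gained [] -> total []
  At Alpha: gained ['M784A', 'G721V', 'S841V'] -> total ['G721V', 'M784A', 'S841V']
  At Theta: gained ['M557K', 'V610N'] -> total ['G721V', 'M557K', 'M784A', 'S841V', 'V610N']
Mutations(Theta) = ['G721V', 'M557K', 'M784A', 'S841V', 'V610N']
Intersection: ['G721V', 'M784A', 'S841V'] ∩ ['G721V', 'M557K', 'M784A', 'S841V', 'V610N'] = ['G721V', 'M784A', 'S841V']

Answer: G721V,M784A,S841V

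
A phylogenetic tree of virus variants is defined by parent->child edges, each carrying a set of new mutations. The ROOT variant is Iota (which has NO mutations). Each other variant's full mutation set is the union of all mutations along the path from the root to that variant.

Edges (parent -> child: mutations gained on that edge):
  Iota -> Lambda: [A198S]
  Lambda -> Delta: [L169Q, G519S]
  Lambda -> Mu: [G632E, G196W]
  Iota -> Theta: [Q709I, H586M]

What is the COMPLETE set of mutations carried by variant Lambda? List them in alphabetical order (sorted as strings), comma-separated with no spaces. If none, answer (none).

At Iota: gained [] -> total []
At Lambda: gained ['A198S'] -> total ['A198S']

Answer: A198S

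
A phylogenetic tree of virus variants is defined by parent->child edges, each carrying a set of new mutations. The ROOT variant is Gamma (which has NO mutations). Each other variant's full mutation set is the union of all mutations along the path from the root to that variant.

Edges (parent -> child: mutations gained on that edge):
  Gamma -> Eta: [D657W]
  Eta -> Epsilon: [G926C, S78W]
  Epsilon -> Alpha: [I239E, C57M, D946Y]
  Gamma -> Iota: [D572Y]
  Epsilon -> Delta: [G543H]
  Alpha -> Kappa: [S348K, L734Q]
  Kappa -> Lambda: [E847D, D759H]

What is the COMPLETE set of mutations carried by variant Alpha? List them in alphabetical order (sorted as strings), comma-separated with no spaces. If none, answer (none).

Answer: C57M,D657W,D946Y,G926C,I239E,S78W

Derivation:
At Gamma: gained [] -> total []
At Eta: gained ['D657W'] -> total ['D657W']
At Epsilon: gained ['G926C', 'S78W'] -> total ['D657W', 'G926C', 'S78W']
At Alpha: gained ['I239E', 'C57M', 'D946Y'] -> total ['C57M', 'D657W', 'D946Y', 'G926C', 'I239E', 'S78W']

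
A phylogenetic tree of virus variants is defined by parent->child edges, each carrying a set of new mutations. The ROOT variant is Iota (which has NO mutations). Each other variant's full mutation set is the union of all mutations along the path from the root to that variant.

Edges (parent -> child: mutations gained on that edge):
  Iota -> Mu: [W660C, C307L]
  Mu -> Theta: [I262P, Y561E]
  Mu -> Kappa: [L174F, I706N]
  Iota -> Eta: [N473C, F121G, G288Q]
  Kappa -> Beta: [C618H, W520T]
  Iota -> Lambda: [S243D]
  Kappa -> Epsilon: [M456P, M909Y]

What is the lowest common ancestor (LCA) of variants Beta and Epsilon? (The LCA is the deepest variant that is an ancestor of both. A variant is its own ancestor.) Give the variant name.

Path from root to Beta: Iota -> Mu -> Kappa -> Beta
  ancestors of Beta: {Iota, Mu, Kappa, Beta}
Path from root to Epsilon: Iota -> Mu -> Kappa -> Epsilon
  ancestors of Epsilon: {Iota, Mu, Kappa, Epsilon}
Common ancestors: {Iota, Mu, Kappa}
Walk up from Epsilon: Epsilon (not in ancestors of Beta), Kappa (in ancestors of Beta), Mu (in ancestors of Beta), Iota (in ancestors of Beta)
Deepest common ancestor (LCA) = Kappa

Answer: Kappa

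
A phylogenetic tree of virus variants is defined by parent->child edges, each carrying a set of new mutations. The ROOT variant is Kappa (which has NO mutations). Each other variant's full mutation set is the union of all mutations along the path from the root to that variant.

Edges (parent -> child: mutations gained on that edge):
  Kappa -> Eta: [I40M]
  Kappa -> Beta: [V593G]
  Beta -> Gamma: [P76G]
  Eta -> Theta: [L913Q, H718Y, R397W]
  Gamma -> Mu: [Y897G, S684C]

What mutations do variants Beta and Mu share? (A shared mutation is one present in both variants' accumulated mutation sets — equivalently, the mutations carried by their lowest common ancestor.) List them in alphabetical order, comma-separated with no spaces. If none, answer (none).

Answer: V593G

Derivation:
Accumulating mutations along path to Beta:
  At Kappa: gained [] -> total []
  At Beta: gained ['V593G'] -> total ['V593G']
Mutations(Beta) = ['V593G']
Accumulating mutations along path to Mu:
  At Kappa: gained [] -> total []
  At Beta: gained ['V593G'] -> total ['V593G']
  At Gamma: gained ['P76G'] -> total ['P76G', 'V593G']
  At Mu: gained ['Y897G', 'S684C'] -> total ['P76G', 'S684C', 'V593G', 'Y897G']
Mutations(Mu) = ['P76G', 'S684C', 'V593G', 'Y897G']
Intersection: ['V593G'] ∩ ['P76G', 'S684C', 'V593G', 'Y897G'] = ['V593G']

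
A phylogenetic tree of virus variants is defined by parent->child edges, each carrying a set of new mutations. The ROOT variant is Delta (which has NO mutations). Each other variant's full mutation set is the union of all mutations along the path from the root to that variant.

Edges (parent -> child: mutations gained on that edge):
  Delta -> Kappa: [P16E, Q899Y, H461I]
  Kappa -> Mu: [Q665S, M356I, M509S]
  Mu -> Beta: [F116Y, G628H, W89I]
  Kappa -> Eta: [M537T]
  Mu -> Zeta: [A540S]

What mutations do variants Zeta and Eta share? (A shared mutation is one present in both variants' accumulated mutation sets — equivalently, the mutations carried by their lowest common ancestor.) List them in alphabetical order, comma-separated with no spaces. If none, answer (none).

Accumulating mutations along path to Zeta:
  At Delta: gained [] -> total []
  At Kappa: gained ['P16E', 'Q899Y', 'H461I'] -> total ['H461I', 'P16E', 'Q899Y']
  At Mu: gained ['Q665S', 'M356I', 'M509S'] -> total ['H461I', 'M356I', 'M509S', 'P16E', 'Q665S', 'Q899Y']
  At Zeta: gained ['A540S'] -> total ['A540S', 'H461I', 'M356I', 'M509S', 'P16E', 'Q665S', 'Q899Y']
Mutations(Zeta) = ['A540S', 'H461I', 'M356I', 'M509S', 'P16E', 'Q665S', 'Q899Y']
Accumulating mutations along path to Eta:
  At Delta: gained [] -> total []
  At Kappa: gained ['P16E', 'Q899Y', 'H461I'] -> total ['H461I', 'P16E', 'Q899Y']
  At Eta: gained ['M537T'] -> total ['H461I', 'M537T', 'P16E', 'Q899Y']
Mutations(Eta) = ['H461I', 'M537T', 'P16E', 'Q899Y']
Intersection: ['A540S', 'H461I', 'M356I', 'M509S', 'P16E', 'Q665S', 'Q899Y'] ∩ ['H461I', 'M537T', 'P16E', 'Q899Y'] = ['H461I', 'P16E', 'Q899Y']

Answer: H461I,P16E,Q899Y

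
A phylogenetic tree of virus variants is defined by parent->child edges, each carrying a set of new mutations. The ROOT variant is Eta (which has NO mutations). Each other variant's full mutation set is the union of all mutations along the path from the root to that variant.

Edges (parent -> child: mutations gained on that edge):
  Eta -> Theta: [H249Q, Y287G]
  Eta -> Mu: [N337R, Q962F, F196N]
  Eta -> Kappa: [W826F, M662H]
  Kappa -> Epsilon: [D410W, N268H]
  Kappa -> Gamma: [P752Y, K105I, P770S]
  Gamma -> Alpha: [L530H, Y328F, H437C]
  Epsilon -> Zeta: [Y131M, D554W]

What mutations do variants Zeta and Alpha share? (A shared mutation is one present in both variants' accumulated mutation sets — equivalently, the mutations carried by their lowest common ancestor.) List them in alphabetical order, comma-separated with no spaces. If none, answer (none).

Accumulating mutations along path to Zeta:
  At Eta: gained [] -> total []
  At Kappa: gained ['W826F', 'M662H'] -> total ['M662H', 'W826F']
  At Epsilon: gained ['D410W', 'N268H'] -> total ['D410W', 'M662H', 'N268H', 'W826F']
  At Zeta: gained ['Y131M', 'D554W'] -> total ['D410W', 'D554W', 'M662H', 'N268H', 'W826F', 'Y131M']
Mutations(Zeta) = ['D410W', 'D554W', 'M662H', 'N268H', 'W826F', 'Y131M']
Accumulating mutations along path to Alpha:
  At Eta: gained [] -> total []
  At Kappa: gained ['W826F', 'M662H'] -> total ['M662H', 'W826F']
  At Gamma: gained ['P752Y', 'K105I', 'P770S'] -> total ['K105I', 'M662H', 'P752Y', 'P770S', 'W826F']
  At Alpha: gained ['L530H', 'Y328F', 'H437C'] -> total ['H437C', 'K105I', 'L530H', 'M662H', 'P752Y', 'P770S', 'W826F', 'Y328F']
Mutations(Alpha) = ['H437C', 'K105I', 'L530H', 'M662H', 'P752Y', 'P770S', 'W826F', 'Y328F']
Intersection: ['D410W', 'D554W', 'M662H', 'N268H', 'W826F', 'Y131M'] ∩ ['H437C', 'K105I', 'L530H', 'M662H', 'P752Y', 'P770S', 'W826F', 'Y328F'] = ['M662H', 'W826F']

Answer: M662H,W826F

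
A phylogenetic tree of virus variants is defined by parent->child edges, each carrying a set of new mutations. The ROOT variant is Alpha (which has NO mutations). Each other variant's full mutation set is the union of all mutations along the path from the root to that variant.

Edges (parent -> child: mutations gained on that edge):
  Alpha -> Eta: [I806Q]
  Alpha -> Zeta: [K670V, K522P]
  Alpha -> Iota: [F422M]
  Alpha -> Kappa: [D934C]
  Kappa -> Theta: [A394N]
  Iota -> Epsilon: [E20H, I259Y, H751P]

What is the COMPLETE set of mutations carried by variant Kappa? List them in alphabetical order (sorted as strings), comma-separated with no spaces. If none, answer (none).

Answer: D934C

Derivation:
At Alpha: gained [] -> total []
At Kappa: gained ['D934C'] -> total ['D934C']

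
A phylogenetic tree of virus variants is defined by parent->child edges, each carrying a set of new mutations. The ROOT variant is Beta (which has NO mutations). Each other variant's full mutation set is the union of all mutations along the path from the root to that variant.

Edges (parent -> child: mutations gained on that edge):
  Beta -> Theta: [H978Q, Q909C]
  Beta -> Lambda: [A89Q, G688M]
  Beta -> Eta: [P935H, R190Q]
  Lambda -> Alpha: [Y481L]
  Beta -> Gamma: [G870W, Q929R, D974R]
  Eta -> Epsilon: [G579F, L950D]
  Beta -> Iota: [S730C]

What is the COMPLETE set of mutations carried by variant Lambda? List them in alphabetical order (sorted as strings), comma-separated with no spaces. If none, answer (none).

Answer: A89Q,G688M

Derivation:
At Beta: gained [] -> total []
At Lambda: gained ['A89Q', 'G688M'] -> total ['A89Q', 'G688M']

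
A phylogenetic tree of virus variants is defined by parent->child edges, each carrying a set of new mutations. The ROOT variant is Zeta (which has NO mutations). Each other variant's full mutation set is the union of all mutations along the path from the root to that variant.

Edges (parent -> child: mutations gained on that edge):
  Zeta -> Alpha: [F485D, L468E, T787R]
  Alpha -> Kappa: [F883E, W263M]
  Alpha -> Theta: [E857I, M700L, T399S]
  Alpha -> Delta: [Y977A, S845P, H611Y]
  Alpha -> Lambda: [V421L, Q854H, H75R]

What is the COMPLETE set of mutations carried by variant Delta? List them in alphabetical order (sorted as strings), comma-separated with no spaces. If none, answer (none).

Answer: F485D,H611Y,L468E,S845P,T787R,Y977A

Derivation:
At Zeta: gained [] -> total []
At Alpha: gained ['F485D', 'L468E', 'T787R'] -> total ['F485D', 'L468E', 'T787R']
At Delta: gained ['Y977A', 'S845P', 'H611Y'] -> total ['F485D', 'H611Y', 'L468E', 'S845P', 'T787R', 'Y977A']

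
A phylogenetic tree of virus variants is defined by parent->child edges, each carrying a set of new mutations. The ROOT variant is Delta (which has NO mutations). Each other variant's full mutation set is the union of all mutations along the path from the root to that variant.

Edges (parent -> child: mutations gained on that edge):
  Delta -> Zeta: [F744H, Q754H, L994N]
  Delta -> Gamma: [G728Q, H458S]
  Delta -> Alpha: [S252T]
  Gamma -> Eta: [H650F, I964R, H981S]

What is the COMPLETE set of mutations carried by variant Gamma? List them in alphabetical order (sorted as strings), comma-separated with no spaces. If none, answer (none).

Answer: G728Q,H458S

Derivation:
At Delta: gained [] -> total []
At Gamma: gained ['G728Q', 'H458S'] -> total ['G728Q', 'H458S']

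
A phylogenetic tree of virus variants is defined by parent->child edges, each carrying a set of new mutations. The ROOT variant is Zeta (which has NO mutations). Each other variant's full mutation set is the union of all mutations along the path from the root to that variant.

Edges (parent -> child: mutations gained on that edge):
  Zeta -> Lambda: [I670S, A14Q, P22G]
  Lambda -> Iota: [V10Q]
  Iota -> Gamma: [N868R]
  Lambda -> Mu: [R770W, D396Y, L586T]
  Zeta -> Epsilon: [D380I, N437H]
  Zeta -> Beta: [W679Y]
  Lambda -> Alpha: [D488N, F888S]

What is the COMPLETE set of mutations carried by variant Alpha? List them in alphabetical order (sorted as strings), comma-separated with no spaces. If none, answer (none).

At Zeta: gained [] -> total []
At Lambda: gained ['I670S', 'A14Q', 'P22G'] -> total ['A14Q', 'I670S', 'P22G']
At Alpha: gained ['D488N', 'F888S'] -> total ['A14Q', 'D488N', 'F888S', 'I670S', 'P22G']

Answer: A14Q,D488N,F888S,I670S,P22G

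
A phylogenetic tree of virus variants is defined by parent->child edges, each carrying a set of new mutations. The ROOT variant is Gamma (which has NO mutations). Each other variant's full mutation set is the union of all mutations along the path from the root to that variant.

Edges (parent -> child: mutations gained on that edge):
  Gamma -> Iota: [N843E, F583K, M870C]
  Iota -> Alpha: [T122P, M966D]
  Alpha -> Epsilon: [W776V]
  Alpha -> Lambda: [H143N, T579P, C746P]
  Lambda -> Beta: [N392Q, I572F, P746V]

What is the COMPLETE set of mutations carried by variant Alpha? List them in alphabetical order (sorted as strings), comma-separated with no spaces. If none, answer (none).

Answer: F583K,M870C,M966D,N843E,T122P

Derivation:
At Gamma: gained [] -> total []
At Iota: gained ['N843E', 'F583K', 'M870C'] -> total ['F583K', 'M870C', 'N843E']
At Alpha: gained ['T122P', 'M966D'] -> total ['F583K', 'M870C', 'M966D', 'N843E', 'T122P']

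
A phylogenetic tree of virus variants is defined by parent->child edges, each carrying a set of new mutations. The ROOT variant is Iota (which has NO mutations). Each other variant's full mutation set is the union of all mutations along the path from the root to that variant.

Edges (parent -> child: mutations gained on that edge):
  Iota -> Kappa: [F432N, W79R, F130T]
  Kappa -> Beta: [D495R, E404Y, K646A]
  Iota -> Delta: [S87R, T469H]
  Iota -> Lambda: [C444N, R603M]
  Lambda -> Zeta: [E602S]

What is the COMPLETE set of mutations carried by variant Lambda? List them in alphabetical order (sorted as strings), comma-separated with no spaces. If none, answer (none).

At Iota: gained [] -> total []
At Lambda: gained ['C444N', 'R603M'] -> total ['C444N', 'R603M']

Answer: C444N,R603M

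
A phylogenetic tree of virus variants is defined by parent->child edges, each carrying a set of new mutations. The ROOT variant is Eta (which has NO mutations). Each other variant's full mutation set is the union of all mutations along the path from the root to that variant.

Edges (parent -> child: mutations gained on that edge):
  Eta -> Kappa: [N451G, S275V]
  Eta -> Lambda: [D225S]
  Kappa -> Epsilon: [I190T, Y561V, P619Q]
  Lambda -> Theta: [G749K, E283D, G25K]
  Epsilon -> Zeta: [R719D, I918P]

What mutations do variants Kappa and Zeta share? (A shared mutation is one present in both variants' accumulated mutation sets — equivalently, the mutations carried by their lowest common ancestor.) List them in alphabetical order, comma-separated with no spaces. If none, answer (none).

Accumulating mutations along path to Kappa:
  At Eta: gained [] -> total []
  At Kappa: gained ['N451G', 'S275V'] -> total ['N451G', 'S275V']
Mutations(Kappa) = ['N451G', 'S275V']
Accumulating mutations along path to Zeta:
  At Eta: gained [] -> total []
  At Kappa: gained ['N451G', 'S275V'] -> total ['N451G', 'S275V']
  At Epsilon: gained ['I190T', 'Y561V', 'P619Q'] -> total ['I190T', 'N451G', 'P619Q', 'S275V', 'Y561V']
  At Zeta: gained ['R719D', 'I918P'] -> total ['I190T', 'I918P', 'N451G', 'P619Q', 'R719D', 'S275V', 'Y561V']
Mutations(Zeta) = ['I190T', 'I918P', 'N451G', 'P619Q', 'R719D', 'S275V', 'Y561V']
Intersection: ['N451G', 'S275V'] ∩ ['I190T', 'I918P', 'N451G', 'P619Q', 'R719D', 'S275V', 'Y561V'] = ['N451G', 'S275V']

Answer: N451G,S275V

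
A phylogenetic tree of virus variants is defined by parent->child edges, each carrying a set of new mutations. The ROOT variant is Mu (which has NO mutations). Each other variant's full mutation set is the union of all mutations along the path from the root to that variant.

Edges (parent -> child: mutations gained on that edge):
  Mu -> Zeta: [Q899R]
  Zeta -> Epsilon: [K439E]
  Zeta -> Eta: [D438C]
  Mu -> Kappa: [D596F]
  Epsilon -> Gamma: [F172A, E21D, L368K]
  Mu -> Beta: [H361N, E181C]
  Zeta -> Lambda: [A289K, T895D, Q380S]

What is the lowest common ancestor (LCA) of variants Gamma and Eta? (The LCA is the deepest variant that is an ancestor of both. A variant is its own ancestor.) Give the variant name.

Answer: Zeta

Derivation:
Path from root to Gamma: Mu -> Zeta -> Epsilon -> Gamma
  ancestors of Gamma: {Mu, Zeta, Epsilon, Gamma}
Path from root to Eta: Mu -> Zeta -> Eta
  ancestors of Eta: {Mu, Zeta, Eta}
Common ancestors: {Mu, Zeta}
Walk up from Eta: Eta (not in ancestors of Gamma), Zeta (in ancestors of Gamma), Mu (in ancestors of Gamma)
Deepest common ancestor (LCA) = Zeta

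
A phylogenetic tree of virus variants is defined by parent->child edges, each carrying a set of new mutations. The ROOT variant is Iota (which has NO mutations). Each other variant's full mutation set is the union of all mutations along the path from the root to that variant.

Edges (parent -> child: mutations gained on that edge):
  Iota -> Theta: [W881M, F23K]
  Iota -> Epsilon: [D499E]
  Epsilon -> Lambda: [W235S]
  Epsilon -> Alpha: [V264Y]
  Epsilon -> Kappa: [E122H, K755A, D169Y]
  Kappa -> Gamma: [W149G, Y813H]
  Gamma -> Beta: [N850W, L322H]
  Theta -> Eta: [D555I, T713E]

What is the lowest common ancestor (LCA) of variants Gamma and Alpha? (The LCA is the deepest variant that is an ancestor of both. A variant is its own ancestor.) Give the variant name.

Path from root to Gamma: Iota -> Epsilon -> Kappa -> Gamma
  ancestors of Gamma: {Iota, Epsilon, Kappa, Gamma}
Path from root to Alpha: Iota -> Epsilon -> Alpha
  ancestors of Alpha: {Iota, Epsilon, Alpha}
Common ancestors: {Iota, Epsilon}
Walk up from Alpha: Alpha (not in ancestors of Gamma), Epsilon (in ancestors of Gamma), Iota (in ancestors of Gamma)
Deepest common ancestor (LCA) = Epsilon

Answer: Epsilon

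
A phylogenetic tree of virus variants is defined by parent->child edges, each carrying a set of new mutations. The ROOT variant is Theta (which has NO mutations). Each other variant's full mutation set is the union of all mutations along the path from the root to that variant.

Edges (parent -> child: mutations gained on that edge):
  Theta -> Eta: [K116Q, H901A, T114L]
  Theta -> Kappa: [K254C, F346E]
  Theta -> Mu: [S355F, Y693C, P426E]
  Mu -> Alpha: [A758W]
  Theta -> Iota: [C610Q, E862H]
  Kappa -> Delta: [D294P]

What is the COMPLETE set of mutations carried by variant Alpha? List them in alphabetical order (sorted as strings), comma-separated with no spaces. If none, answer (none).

At Theta: gained [] -> total []
At Mu: gained ['S355F', 'Y693C', 'P426E'] -> total ['P426E', 'S355F', 'Y693C']
At Alpha: gained ['A758W'] -> total ['A758W', 'P426E', 'S355F', 'Y693C']

Answer: A758W,P426E,S355F,Y693C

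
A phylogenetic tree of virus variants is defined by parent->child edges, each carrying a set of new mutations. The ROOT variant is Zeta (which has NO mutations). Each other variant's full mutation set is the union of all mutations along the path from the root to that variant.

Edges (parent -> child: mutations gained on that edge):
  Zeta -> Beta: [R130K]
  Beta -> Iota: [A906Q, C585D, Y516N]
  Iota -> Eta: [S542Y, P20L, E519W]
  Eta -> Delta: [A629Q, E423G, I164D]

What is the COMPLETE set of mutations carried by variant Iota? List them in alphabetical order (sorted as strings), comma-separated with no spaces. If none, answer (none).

Answer: A906Q,C585D,R130K,Y516N

Derivation:
At Zeta: gained [] -> total []
At Beta: gained ['R130K'] -> total ['R130K']
At Iota: gained ['A906Q', 'C585D', 'Y516N'] -> total ['A906Q', 'C585D', 'R130K', 'Y516N']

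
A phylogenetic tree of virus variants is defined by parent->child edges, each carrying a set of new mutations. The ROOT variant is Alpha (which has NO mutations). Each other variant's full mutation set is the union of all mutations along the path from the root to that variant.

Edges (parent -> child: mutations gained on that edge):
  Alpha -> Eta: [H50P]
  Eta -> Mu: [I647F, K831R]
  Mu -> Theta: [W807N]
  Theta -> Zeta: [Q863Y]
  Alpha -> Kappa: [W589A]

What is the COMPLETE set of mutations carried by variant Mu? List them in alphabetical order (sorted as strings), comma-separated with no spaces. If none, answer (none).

Answer: H50P,I647F,K831R

Derivation:
At Alpha: gained [] -> total []
At Eta: gained ['H50P'] -> total ['H50P']
At Mu: gained ['I647F', 'K831R'] -> total ['H50P', 'I647F', 'K831R']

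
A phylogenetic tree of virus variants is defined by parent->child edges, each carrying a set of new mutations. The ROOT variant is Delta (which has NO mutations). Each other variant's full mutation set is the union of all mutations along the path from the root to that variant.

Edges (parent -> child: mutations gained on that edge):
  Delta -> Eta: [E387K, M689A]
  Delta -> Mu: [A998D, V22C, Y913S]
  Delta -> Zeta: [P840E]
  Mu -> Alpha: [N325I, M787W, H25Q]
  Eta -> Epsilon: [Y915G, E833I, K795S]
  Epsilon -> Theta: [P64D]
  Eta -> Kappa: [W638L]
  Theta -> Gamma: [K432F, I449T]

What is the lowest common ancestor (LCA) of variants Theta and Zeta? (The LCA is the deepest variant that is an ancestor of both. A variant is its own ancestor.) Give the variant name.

Path from root to Theta: Delta -> Eta -> Epsilon -> Theta
  ancestors of Theta: {Delta, Eta, Epsilon, Theta}
Path from root to Zeta: Delta -> Zeta
  ancestors of Zeta: {Delta, Zeta}
Common ancestors: {Delta}
Walk up from Zeta: Zeta (not in ancestors of Theta), Delta (in ancestors of Theta)
Deepest common ancestor (LCA) = Delta

Answer: Delta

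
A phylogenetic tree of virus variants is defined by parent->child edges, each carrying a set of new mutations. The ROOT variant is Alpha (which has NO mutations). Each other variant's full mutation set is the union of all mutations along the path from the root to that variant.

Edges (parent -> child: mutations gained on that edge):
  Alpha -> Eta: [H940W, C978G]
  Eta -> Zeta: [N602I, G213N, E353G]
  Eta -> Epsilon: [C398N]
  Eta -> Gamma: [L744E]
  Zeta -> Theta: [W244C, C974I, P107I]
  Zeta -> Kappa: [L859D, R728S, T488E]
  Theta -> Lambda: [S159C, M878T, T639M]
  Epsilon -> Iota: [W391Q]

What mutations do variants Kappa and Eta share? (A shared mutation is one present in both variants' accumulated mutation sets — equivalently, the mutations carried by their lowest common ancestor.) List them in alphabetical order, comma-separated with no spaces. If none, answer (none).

Answer: C978G,H940W

Derivation:
Accumulating mutations along path to Kappa:
  At Alpha: gained [] -> total []
  At Eta: gained ['H940W', 'C978G'] -> total ['C978G', 'H940W']
  At Zeta: gained ['N602I', 'G213N', 'E353G'] -> total ['C978G', 'E353G', 'G213N', 'H940W', 'N602I']
  At Kappa: gained ['L859D', 'R728S', 'T488E'] -> total ['C978G', 'E353G', 'G213N', 'H940W', 'L859D', 'N602I', 'R728S', 'T488E']
Mutations(Kappa) = ['C978G', 'E353G', 'G213N', 'H940W', 'L859D', 'N602I', 'R728S', 'T488E']
Accumulating mutations along path to Eta:
  At Alpha: gained [] -> total []
  At Eta: gained ['H940W', 'C978G'] -> total ['C978G', 'H940W']
Mutations(Eta) = ['C978G', 'H940W']
Intersection: ['C978G', 'E353G', 'G213N', 'H940W', 'L859D', 'N602I', 'R728S', 'T488E'] ∩ ['C978G', 'H940W'] = ['C978G', 'H940W']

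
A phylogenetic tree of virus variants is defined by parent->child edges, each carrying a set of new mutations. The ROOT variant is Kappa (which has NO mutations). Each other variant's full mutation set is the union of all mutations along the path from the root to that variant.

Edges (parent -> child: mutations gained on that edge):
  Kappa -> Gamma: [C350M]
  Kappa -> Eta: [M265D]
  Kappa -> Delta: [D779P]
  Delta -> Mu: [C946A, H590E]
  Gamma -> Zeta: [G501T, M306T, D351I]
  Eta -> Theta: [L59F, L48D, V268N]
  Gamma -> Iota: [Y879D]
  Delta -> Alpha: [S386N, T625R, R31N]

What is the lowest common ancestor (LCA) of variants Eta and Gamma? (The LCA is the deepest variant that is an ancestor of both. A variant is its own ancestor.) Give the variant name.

Path from root to Eta: Kappa -> Eta
  ancestors of Eta: {Kappa, Eta}
Path from root to Gamma: Kappa -> Gamma
  ancestors of Gamma: {Kappa, Gamma}
Common ancestors: {Kappa}
Walk up from Gamma: Gamma (not in ancestors of Eta), Kappa (in ancestors of Eta)
Deepest common ancestor (LCA) = Kappa

Answer: Kappa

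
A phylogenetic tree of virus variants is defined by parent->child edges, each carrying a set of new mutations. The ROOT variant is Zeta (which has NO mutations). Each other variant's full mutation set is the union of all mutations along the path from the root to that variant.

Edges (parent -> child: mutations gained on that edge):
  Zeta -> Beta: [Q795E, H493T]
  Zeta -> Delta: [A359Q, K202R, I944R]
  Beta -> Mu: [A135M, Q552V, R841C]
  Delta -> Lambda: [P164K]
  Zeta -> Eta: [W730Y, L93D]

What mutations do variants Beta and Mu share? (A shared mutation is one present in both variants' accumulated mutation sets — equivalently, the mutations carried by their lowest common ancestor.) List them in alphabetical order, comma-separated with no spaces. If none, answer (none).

Accumulating mutations along path to Beta:
  At Zeta: gained [] -> total []
  At Beta: gained ['Q795E', 'H493T'] -> total ['H493T', 'Q795E']
Mutations(Beta) = ['H493T', 'Q795E']
Accumulating mutations along path to Mu:
  At Zeta: gained [] -> total []
  At Beta: gained ['Q795E', 'H493T'] -> total ['H493T', 'Q795E']
  At Mu: gained ['A135M', 'Q552V', 'R841C'] -> total ['A135M', 'H493T', 'Q552V', 'Q795E', 'R841C']
Mutations(Mu) = ['A135M', 'H493T', 'Q552V', 'Q795E', 'R841C']
Intersection: ['H493T', 'Q795E'] ∩ ['A135M', 'H493T', 'Q552V', 'Q795E', 'R841C'] = ['H493T', 'Q795E']

Answer: H493T,Q795E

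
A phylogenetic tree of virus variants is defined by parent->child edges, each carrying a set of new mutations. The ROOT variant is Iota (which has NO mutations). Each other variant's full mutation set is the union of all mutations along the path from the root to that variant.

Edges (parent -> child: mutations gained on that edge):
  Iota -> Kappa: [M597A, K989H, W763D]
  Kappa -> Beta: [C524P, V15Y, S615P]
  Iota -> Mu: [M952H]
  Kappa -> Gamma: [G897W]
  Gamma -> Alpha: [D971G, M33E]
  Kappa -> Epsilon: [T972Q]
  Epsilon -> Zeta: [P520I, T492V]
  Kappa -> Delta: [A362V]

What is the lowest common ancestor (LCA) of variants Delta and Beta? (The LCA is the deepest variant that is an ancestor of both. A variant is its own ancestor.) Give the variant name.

Answer: Kappa

Derivation:
Path from root to Delta: Iota -> Kappa -> Delta
  ancestors of Delta: {Iota, Kappa, Delta}
Path from root to Beta: Iota -> Kappa -> Beta
  ancestors of Beta: {Iota, Kappa, Beta}
Common ancestors: {Iota, Kappa}
Walk up from Beta: Beta (not in ancestors of Delta), Kappa (in ancestors of Delta), Iota (in ancestors of Delta)
Deepest common ancestor (LCA) = Kappa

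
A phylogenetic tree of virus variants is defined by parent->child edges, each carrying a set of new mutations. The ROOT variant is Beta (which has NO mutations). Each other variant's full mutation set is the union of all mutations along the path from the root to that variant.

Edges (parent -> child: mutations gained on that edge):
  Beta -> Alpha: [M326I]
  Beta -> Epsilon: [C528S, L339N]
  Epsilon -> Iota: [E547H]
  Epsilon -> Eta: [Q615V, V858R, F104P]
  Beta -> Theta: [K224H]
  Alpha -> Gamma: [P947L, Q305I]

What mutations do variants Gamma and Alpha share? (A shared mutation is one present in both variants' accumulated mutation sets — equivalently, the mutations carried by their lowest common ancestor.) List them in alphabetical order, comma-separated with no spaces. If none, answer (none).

Answer: M326I

Derivation:
Accumulating mutations along path to Gamma:
  At Beta: gained [] -> total []
  At Alpha: gained ['M326I'] -> total ['M326I']
  At Gamma: gained ['P947L', 'Q305I'] -> total ['M326I', 'P947L', 'Q305I']
Mutations(Gamma) = ['M326I', 'P947L', 'Q305I']
Accumulating mutations along path to Alpha:
  At Beta: gained [] -> total []
  At Alpha: gained ['M326I'] -> total ['M326I']
Mutations(Alpha) = ['M326I']
Intersection: ['M326I', 'P947L', 'Q305I'] ∩ ['M326I'] = ['M326I']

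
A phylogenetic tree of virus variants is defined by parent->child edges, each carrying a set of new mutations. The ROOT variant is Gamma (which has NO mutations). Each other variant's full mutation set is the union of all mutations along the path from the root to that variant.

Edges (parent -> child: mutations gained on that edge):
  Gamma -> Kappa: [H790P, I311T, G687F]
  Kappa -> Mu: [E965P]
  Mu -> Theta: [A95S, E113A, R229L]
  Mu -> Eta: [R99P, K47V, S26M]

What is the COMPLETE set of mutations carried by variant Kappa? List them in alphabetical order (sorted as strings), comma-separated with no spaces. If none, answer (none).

Answer: G687F,H790P,I311T

Derivation:
At Gamma: gained [] -> total []
At Kappa: gained ['H790P', 'I311T', 'G687F'] -> total ['G687F', 'H790P', 'I311T']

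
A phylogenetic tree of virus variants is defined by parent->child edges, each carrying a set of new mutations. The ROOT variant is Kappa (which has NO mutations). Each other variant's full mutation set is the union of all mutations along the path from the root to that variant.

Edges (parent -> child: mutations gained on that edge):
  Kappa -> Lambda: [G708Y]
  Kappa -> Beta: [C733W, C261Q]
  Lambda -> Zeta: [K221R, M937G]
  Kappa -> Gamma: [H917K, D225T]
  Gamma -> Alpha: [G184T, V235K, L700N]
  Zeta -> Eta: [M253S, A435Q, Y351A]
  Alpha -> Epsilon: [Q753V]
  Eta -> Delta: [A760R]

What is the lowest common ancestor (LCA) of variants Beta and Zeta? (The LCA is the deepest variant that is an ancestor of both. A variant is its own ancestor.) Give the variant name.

Path from root to Beta: Kappa -> Beta
  ancestors of Beta: {Kappa, Beta}
Path from root to Zeta: Kappa -> Lambda -> Zeta
  ancestors of Zeta: {Kappa, Lambda, Zeta}
Common ancestors: {Kappa}
Walk up from Zeta: Zeta (not in ancestors of Beta), Lambda (not in ancestors of Beta), Kappa (in ancestors of Beta)
Deepest common ancestor (LCA) = Kappa

Answer: Kappa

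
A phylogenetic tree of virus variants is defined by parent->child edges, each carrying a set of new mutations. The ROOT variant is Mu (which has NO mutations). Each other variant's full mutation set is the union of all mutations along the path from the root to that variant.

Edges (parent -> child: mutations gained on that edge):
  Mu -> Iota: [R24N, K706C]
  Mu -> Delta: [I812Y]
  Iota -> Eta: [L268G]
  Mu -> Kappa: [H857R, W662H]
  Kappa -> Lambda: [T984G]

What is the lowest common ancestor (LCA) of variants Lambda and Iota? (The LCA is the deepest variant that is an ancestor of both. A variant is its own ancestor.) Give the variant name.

Answer: Mu

Derivation:
Path from root to Lambda: Mu -> Kappa -> Lambda
  ancestors of Lambda: {Mu, Kappa, Lambda}
Path from root to Iota: Mu -> Iota
  ancestors of Iota: {Mu, Iota}
Common ancestors: {Mu}
Walk up from Iota: Iota (not in ancestors of Lambda), Mu (in ancestors of Lambda)
Deepest common ancestor (LCA) = Mu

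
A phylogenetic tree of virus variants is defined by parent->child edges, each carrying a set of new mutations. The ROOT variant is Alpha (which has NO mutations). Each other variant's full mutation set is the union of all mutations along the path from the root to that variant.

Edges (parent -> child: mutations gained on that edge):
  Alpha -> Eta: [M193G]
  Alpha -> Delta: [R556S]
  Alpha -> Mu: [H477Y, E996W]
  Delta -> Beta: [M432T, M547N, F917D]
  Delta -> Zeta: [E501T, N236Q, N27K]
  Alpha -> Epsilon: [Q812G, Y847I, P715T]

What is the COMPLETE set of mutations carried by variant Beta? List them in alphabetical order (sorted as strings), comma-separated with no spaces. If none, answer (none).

At Alpha: gained [] -> total []
At Delta: gained ['R556S'] -> total ['R556S']
At Beta: gained ['M432T', 'M547N', 'F917D'] -> total ['F917D', 'M432T', 'M547N', 'R556S']

Answer: F917D,M432T,M547N,R556S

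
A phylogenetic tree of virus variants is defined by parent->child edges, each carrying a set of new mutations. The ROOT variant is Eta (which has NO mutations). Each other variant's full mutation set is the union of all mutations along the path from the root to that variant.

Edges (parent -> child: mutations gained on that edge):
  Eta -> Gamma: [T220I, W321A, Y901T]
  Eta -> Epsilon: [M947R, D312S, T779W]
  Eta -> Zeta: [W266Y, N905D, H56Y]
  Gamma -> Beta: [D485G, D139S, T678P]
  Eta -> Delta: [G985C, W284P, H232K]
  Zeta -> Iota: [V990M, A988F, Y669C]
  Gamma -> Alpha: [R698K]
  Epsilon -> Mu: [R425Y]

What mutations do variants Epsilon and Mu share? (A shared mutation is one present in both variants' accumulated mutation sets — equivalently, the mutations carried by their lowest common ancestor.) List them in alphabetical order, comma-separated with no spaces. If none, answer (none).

Answer: D312S,M947R,T779W

Derivation:
Accumulating mutations along path to Epsilon:
  At Eta: gained [] -> total []
  At Epsilon: gained ['M947R', 'D312S', 'T779W'] -> total ['D312S', 'M947R', 'T779W']
Mutations(Epsilon) = ['D312S', 'M947R', 'T779W']
Accumulating mutations along path to Mu:
  At Eta: gained [] -> total []
  At Epsilon: gained ['M947R', 'D312S', 'T779W'] -> total ['D312S', 'M947R', 'T779W']
  At Mu: gained ['R425Y'] -> total ['D312S', 'M947R', 'R425Y', 'T779W']
Mutations(Mu) = ['D312S', 'M947R', 'R425Y', 'T779W']
Intersection: ['D312S', 'M947R', 'T779W'] ∩ ['D312S', 'M947R', 'R425Y', 'T779W'] = ['D312S', 'M947R', 'T779W']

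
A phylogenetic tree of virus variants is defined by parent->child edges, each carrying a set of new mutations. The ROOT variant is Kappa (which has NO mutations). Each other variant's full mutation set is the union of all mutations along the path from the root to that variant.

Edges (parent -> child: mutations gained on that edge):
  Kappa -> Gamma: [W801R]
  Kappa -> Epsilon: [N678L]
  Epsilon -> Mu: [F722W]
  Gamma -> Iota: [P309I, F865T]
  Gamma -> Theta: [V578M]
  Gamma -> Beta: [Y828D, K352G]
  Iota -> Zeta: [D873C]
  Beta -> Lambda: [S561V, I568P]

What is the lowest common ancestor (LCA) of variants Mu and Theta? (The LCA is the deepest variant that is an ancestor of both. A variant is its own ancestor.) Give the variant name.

Path from root to Mu: Kappa -> Epsilon -> Mu
  ancestors of Mu: {Kappa, Epsilon, Mu}
Path from root to Theta: Kappa -> Gamma -> Theta
  ancestors of Theta: {Kappa, Gamma, Theta}
Common ancestors: {Kappa}
Walk up from Theta: Theta (not in ancestors of Mu), Gamma (not in ancestors of Mu), Kappa (in ancestors of Mu)
Deepest common ancestor (LCA) = Kappa

Answer: Kappa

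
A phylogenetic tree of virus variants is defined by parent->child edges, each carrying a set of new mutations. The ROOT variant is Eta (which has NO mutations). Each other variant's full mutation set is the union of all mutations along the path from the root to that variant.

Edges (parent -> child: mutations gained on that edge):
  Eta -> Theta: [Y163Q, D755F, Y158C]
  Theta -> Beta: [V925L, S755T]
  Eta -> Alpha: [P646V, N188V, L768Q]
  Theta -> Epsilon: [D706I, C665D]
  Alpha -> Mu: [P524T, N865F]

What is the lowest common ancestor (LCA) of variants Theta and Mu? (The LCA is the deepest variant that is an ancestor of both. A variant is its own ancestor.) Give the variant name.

Answer: Eta

Derivation:
Path from root to Theta: Eta -> Theta
  ancestors of Theta: {Eta, Theta}
Path from root to Mu: Eta -> Alpha -> Mu
  ancestors of Mu: {Eta, Alpha, Mu}
Common ancestors: {Eta}
Walk up from Mu: Mu (not in ancestors of Theta), Alpha (not in ancestors of Theta), Eta (in ancestors of Theta)
Deepest common ancestor (LCA) = Eta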